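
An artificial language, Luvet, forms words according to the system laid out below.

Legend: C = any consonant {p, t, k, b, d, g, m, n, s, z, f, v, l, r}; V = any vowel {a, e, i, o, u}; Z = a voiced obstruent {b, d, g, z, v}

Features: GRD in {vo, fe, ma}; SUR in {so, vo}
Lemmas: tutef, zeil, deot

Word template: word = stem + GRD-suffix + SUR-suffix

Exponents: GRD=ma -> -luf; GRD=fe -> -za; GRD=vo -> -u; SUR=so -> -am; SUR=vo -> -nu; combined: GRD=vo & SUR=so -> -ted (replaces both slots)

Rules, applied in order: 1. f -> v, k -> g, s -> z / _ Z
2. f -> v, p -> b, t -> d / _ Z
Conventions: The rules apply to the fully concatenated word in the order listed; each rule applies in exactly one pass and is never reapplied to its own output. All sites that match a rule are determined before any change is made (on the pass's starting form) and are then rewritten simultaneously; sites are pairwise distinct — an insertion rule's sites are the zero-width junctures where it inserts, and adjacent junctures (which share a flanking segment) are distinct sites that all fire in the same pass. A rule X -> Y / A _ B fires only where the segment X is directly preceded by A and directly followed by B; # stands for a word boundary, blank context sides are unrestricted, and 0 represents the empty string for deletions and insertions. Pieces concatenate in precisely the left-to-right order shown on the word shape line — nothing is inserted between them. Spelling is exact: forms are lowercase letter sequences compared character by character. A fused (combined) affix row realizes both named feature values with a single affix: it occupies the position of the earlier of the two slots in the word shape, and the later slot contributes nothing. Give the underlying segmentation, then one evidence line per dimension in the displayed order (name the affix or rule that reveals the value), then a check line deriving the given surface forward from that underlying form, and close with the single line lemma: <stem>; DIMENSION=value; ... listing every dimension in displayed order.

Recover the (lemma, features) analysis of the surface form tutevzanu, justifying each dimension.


underlying: tutef-za-nu
GRD=fe - signalled by the affix -za
SUR=vo - signalled by the affix -nu
check: tutefzanu -> tutevzanu -> tutevzanu
lemma: tutef; GRD=fe; SUR=vo


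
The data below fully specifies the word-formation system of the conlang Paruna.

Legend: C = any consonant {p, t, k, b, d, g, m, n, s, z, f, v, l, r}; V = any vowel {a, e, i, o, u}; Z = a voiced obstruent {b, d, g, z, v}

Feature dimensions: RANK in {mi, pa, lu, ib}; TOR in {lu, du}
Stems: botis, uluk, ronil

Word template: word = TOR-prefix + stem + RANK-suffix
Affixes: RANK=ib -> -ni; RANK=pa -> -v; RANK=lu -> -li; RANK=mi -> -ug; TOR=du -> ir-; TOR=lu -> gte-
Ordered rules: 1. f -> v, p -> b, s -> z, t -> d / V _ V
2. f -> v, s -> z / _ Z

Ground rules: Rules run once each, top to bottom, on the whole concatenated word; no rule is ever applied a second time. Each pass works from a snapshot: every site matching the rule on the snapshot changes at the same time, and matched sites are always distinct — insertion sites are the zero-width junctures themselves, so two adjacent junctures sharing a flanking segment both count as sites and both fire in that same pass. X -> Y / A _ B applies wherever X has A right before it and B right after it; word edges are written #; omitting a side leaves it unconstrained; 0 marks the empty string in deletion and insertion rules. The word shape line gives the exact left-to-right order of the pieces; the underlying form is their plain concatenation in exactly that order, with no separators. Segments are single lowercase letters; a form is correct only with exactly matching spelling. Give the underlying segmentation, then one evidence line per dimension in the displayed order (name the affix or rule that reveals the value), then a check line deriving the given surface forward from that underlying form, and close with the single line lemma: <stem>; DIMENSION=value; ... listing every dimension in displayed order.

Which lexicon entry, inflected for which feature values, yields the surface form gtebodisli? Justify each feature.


underlying: gte-botis-li
RANK=lu - signalled by the affix -li
TOR=lu - signalled by the affix gte-
check: gtebotisli -> gtebodisli -> gtebodisli
lemma: botis; RANK=lu; TOR=lu


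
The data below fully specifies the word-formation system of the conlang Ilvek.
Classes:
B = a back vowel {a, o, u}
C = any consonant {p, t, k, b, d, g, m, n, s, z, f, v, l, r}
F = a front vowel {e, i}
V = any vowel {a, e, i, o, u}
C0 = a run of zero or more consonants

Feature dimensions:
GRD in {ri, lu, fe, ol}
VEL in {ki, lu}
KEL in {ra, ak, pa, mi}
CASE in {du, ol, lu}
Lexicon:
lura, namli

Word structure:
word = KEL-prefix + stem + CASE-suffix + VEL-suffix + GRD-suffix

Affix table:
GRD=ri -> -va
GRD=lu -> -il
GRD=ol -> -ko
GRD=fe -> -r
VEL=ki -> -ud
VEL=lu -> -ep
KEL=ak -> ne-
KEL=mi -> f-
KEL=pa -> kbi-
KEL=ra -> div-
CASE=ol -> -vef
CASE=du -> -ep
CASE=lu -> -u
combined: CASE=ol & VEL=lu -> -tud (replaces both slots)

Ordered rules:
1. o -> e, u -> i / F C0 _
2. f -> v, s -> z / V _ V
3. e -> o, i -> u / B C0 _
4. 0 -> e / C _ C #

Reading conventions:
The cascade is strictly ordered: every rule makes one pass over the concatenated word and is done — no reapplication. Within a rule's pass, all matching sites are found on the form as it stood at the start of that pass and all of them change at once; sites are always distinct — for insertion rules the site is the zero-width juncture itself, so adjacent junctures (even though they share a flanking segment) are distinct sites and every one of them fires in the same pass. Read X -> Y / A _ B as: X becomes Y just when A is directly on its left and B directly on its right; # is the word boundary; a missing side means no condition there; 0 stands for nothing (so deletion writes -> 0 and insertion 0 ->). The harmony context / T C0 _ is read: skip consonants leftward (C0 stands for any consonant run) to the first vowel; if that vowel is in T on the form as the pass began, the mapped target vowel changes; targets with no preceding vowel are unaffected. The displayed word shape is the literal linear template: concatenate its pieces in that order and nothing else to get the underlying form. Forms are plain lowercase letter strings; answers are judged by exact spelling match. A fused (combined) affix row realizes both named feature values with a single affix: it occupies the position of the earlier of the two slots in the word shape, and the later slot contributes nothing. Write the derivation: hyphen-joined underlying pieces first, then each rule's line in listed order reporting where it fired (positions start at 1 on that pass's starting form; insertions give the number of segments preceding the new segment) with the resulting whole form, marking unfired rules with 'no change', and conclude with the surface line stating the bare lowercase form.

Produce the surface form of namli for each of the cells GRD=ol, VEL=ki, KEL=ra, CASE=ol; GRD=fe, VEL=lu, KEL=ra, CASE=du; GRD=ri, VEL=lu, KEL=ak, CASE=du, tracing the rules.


cell GRD=ol, VEL=ki, KEL=ra, CASE=ol:
underlying: div-namli-vef-ud-ko
1. o -> e, u -> i / F C0 _: fires at position(s) 12: divnamlivefidko
2. f -> v, s -> z / V _ V: fires at position(s) 11: divnamlivevidko
3. e -> o, i -> u / B C0 _: fires at position(s) 8: divnamluvevidko
4. 0 -> e / C _ C #: no change
surface: divnamluvevidko

cell GRD=fe, VEL=lu, KEL=ra, CASE=du:
underlying: div-namli-ep-ep-r
1. o -> e, u -> i / F C0 _: no change
2. f -> v, s -> z / V _ V: no change
3. e -> o, i -> u / B C0 _: fires at position(s) 8: divnamluepepr
4. 0 -> e / C _ C #: inserts after position(s) 12: divnamluepeper
surface: divnamluepeper

cell GRD=ri, VEL=lu, KEL=ak, CASE=du:
underlying: ne-namli-ep-ep-va
1. o -> e, u -> i / F C0 _: no change
2. f -> v, s -> z / V _ V: no change
3. e -> o, i -> u / B C0 _: fires at position(s) 7: nenamluepepva
4. 0 -> e / C _ C #: no change
surface: nenamluepepva


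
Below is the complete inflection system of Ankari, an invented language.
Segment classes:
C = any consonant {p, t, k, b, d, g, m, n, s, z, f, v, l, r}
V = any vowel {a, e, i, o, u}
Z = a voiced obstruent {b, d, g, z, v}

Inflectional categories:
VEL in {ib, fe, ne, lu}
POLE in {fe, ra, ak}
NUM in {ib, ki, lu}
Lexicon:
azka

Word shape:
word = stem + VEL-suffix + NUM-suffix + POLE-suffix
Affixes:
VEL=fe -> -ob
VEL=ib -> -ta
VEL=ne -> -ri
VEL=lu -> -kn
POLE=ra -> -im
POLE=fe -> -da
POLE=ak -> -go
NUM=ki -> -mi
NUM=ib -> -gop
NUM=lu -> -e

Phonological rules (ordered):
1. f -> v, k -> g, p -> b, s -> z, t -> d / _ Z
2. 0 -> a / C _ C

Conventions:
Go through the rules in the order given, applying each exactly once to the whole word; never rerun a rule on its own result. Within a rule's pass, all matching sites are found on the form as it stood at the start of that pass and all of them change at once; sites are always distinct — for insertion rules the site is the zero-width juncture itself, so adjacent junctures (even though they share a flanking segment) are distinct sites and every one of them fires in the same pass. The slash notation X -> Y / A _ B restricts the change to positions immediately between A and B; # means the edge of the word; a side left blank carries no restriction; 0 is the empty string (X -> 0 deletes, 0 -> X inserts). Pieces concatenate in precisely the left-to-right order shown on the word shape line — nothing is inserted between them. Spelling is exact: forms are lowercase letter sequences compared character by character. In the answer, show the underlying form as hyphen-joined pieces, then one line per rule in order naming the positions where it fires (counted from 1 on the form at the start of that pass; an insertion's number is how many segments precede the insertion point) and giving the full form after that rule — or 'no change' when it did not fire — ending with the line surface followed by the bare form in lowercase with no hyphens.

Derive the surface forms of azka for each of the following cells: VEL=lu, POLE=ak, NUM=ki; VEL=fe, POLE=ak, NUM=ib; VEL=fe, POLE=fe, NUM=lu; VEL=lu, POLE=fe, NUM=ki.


cell VEL=lu, POLE=ak, NUM=ki:
underlying: azka-kn-mi-go
1. f -> v, k -> g, p -> b, s -> z, t -> d / _ Z: no change
2. 0 -> a / C _ C: inserts after position(s) 2, 5, 6: azakakanamigo
surface: azakakanamigo

cell VEL=fe, POLE=ak, NUM=ib:
underlying: azka-ob-gop-go
1. f -> v, k -> g, p -> b, s -> z, t -> d / _ Z: fires at position(s) 9: azkaobgobgo
2. 0 -> a / C _ C: inserts after position(s) 2, 6, 9: azakaobagobago
surface: azakaobagobago

cell VEL=fe, POLE=fe, NUM=lu:
underlying: azka-ob-e-da
1. f -> v, k -> g, p -> b, s -> z, t -> d / _ Z: no change
2. 0 -> a / C _ C: inserts after position(s) 2: azakaobeda
surface: azakaobeda

cell VEL=lu, POLE=fe, NUM=ki:
underlying: azka-kn-mi-da
1. f -> v, k -> g, p -> b, s -> z, t -> d / _ Z: no change
2. 0 -> a / C _ C: inserts after position(s) 2, 5, 6: azakakanamida
surface: azakakanamida


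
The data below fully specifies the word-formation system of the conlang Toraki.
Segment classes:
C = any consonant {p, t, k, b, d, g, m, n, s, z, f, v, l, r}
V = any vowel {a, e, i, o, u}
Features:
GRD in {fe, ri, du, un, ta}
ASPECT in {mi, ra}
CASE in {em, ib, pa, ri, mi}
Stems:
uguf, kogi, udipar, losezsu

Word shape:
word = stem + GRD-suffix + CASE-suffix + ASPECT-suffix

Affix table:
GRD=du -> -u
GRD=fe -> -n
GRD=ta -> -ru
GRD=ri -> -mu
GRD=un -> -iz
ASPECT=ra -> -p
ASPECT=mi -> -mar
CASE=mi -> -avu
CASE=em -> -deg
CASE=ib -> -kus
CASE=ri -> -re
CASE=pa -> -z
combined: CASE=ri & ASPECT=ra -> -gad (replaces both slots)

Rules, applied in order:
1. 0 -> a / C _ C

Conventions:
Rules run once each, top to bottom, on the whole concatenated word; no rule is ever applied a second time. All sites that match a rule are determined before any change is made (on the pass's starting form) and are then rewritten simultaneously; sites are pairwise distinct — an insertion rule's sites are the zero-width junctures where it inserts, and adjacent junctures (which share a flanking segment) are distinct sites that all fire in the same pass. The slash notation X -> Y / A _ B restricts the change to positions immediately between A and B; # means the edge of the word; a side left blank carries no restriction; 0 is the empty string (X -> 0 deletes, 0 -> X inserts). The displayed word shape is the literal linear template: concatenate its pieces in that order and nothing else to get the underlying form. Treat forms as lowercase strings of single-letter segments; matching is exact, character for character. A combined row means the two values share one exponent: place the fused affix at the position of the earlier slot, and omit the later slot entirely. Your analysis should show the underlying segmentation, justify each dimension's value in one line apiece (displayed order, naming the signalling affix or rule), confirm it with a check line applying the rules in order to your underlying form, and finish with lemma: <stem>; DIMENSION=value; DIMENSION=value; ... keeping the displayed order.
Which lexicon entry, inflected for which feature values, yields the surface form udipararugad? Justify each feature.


underlying: udipar-ru-gad
GRD=ta - signalled by the affix -ru
ASPECT=ra - signalled by the combined affix row
CASE=ri - signalled by the combined affix row
check: udiparrugad -> udipararugad
lemma: udipar; GRD=ta; ASPECT=ra; CASE=ri


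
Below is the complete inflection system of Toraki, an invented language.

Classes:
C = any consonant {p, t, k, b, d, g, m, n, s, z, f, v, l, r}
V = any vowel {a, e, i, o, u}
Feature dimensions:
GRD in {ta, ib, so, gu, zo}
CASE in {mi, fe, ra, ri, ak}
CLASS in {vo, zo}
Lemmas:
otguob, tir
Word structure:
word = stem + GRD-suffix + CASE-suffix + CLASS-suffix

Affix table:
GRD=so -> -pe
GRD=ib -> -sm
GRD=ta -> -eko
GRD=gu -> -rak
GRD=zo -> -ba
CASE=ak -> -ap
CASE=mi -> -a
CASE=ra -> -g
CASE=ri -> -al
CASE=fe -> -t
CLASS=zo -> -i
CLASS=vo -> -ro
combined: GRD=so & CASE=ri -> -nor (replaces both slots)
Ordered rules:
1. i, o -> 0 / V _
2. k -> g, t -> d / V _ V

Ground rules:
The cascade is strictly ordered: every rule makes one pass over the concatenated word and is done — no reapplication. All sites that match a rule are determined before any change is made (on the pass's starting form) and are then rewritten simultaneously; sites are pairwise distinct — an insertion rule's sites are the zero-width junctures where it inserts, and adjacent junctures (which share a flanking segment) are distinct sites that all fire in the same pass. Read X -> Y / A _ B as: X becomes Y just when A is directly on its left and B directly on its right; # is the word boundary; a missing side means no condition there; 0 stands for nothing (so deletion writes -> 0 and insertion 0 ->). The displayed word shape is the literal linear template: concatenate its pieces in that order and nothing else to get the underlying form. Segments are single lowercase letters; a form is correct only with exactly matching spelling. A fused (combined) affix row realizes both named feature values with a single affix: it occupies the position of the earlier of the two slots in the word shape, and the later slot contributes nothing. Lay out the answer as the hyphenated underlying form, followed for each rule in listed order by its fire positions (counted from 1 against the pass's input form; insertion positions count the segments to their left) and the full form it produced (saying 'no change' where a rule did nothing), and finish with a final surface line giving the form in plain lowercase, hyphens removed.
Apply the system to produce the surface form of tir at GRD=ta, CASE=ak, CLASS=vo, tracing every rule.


underlying: tir-eko-ap-ro
1. i, o -> 0 / V _: no change
2. k -> g, t -> d / V _ V: fires at position(s) 5: tiregoapro
surface: tiregoapro


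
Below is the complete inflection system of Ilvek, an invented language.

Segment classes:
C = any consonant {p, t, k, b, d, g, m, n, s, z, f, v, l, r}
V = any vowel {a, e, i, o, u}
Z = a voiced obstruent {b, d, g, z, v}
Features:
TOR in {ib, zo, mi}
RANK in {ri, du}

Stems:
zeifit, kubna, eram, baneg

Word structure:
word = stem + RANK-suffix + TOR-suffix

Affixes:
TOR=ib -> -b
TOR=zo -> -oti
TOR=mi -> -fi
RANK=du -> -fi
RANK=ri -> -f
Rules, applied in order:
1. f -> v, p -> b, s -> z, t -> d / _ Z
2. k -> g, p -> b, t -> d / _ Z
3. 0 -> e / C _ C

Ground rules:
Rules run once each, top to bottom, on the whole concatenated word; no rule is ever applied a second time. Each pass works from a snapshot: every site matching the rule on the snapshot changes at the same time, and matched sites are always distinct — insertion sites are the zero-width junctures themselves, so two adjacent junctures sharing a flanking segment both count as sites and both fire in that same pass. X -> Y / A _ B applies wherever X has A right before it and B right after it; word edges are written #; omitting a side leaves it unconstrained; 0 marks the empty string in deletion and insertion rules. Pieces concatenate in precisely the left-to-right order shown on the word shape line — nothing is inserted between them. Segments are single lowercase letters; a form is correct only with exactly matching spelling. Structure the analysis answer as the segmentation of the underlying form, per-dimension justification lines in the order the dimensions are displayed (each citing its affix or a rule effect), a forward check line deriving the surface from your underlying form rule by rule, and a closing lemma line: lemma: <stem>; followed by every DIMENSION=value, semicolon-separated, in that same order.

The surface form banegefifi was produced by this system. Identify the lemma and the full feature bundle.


underlying: baneg-fi-fi
TOR=mi - signalled by the affix -fi
RANK=du - signalled by the affix -fi
check: banegfifi -> banegfifi -> banegfifi -> banegefifi
lemma: baneg; TOR=mi; RANK=du


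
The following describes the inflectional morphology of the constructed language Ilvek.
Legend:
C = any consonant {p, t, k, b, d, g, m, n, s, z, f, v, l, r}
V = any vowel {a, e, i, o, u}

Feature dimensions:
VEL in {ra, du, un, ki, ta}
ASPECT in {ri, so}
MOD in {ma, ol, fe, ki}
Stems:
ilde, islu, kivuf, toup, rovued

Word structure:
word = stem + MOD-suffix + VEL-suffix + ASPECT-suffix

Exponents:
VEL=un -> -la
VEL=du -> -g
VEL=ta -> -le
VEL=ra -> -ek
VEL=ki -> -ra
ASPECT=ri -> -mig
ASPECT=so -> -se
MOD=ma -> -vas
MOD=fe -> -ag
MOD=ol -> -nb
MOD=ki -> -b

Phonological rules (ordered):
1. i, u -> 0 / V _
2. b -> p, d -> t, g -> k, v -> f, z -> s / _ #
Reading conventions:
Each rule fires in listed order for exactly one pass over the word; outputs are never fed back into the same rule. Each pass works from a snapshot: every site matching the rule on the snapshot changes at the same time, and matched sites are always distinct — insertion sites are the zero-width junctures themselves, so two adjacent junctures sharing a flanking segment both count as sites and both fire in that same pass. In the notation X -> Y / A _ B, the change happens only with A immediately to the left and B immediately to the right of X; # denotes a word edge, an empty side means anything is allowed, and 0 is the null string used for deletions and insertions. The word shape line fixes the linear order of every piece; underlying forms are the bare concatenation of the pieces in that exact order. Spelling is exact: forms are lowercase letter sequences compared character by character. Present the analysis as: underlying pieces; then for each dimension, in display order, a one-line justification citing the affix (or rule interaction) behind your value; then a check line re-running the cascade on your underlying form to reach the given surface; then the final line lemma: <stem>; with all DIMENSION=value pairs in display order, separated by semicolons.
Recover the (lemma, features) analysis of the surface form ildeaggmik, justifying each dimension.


underlying: ilde-ag-g-mig
VEL=du - signalled by the affix -g
ASPECT=ri - signalled by the affix -mig
MOD=fe - signalled by the affix -ag
check: ildeaggmig -> ildeaggmig -> ildeaggmik
lemma: ilde; VEL=du; ASPECT=ri; MOD=fe


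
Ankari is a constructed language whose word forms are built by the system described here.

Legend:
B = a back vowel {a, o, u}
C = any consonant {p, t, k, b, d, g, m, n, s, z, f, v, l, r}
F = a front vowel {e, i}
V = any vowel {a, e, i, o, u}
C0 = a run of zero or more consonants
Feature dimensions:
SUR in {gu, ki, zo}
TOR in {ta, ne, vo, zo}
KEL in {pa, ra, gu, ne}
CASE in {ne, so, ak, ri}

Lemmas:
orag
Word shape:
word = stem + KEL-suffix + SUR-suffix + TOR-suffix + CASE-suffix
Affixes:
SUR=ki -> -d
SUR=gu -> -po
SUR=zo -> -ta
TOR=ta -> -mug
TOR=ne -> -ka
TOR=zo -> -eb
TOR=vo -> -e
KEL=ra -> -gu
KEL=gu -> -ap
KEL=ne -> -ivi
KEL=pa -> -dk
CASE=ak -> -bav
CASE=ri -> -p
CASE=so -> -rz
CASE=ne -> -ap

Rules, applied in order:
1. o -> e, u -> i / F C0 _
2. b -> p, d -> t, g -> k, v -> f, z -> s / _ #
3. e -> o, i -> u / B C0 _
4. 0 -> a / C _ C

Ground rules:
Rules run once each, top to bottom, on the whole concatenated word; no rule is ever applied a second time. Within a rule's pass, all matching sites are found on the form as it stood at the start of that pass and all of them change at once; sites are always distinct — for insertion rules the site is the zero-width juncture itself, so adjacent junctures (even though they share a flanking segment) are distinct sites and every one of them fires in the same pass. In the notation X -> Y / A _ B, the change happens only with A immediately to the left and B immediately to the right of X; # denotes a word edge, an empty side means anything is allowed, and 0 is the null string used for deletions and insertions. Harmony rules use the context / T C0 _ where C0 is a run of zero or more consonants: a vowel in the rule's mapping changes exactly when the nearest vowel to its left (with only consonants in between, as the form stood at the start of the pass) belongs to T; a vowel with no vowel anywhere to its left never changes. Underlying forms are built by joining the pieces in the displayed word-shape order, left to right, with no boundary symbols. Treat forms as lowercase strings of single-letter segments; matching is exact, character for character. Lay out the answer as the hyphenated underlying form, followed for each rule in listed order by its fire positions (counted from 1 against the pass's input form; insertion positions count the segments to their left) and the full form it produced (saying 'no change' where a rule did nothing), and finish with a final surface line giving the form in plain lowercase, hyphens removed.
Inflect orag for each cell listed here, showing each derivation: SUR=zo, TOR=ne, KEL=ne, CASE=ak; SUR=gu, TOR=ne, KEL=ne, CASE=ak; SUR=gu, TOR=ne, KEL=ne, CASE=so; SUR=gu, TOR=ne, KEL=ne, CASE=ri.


cell SUR=zo, TOR=ne, KEL=ne, CASE=ak:
underlying: orag-ivi-ta-ka-bav
1. o -> e, u -> i / F C0 _: no change
2. b -> p, d -> t, g -> k, v -> f, z -> s / _ #: fires at position(s) 14: oragivitakabaf
3. e -> o, i -> u / B C0 _: fires at position(s) 5: oraguvitakabaf
4. 0 -> a / C _ C: no change
surface: oraguvitakabaf

cell SUR=gu, TOR=ne, KEL=ne, CASE=ak:
underlying: orag-ivi-po-ka-bav
1. o -> e, u -> i / F C0 _: fires at position(s) 9: oragivipekabav
2. b -> p, d -> t, g -> k, v -> f, z -> s / _ #: fires at position(s) 14: oragivipekabaf
3. e -> o, i -> u / B C0 _: fires at position(s) 5: oraguvipekabaf
4. 0 -> a / C _ C: no change
surface: oraguvipekabaf

cell SUR=gu, TOR=ne, KEL=ne, CASE=so:
underlying: orag-ivi-po-ka-rz
1. o -> e, u -> i / F C0 _: fires at position(s) 9: oragivipekarz
2. b -> p, d -> t, g -> k, v -> f, z -> s / _ #: fires at position(s) 13: oragivipekars
3. e -> o, i -> u / B C0 _: fires at position(s) 5: oraguvipekars
4. 0 -> a / C _ C: inserts after position(s) 12: oraguvipekaras
surface: oraguvipekaras

cell SUR=gu, TOR=ne, KEL=ne, CASE=ri:
underlying: orag-ivi-po-ka-p
1. o -> e, u -> i / F C0 _: fires at position(s) 9: oragivipekap
2. b -> p, d -> t, g -> k, v -> f, z -> s / _ #: no change
3. e -> o, i -> u / B C0 _: fires at position(s) 5: oraguvipekap
4. 0 -> a / C _ C: no change
surface: oraguvipekap


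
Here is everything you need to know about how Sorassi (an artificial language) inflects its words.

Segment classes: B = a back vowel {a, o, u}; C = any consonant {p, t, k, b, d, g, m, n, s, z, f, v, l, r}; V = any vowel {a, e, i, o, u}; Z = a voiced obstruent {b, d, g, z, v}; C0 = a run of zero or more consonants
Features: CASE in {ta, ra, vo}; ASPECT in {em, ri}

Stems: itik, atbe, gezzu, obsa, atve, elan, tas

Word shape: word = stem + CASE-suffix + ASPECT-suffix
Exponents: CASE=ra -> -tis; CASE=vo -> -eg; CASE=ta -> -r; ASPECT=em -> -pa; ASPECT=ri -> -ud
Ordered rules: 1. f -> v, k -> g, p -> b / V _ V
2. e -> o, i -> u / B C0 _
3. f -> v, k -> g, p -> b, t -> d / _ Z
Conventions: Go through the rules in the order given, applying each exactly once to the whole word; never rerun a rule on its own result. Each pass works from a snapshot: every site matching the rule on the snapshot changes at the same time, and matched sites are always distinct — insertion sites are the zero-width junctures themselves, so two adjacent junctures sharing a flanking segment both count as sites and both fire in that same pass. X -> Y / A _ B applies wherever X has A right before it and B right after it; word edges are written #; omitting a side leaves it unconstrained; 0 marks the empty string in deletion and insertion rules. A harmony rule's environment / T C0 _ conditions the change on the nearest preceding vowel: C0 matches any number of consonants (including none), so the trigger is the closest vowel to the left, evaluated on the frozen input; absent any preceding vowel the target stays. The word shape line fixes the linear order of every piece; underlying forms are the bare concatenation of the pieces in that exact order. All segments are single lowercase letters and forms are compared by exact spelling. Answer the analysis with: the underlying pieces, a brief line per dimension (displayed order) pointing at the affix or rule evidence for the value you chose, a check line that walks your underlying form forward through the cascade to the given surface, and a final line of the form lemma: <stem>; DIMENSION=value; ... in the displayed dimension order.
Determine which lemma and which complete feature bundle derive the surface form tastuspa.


underlying: tas-tis-pa
CASE=ra - signalled by the affix -tis
ASPECT=em - signalled by the affix -pa
check: tastispa -> tastispa -> tastuspa -> tastuspa
lemma: tas; CASE=ra; ASPECT=em


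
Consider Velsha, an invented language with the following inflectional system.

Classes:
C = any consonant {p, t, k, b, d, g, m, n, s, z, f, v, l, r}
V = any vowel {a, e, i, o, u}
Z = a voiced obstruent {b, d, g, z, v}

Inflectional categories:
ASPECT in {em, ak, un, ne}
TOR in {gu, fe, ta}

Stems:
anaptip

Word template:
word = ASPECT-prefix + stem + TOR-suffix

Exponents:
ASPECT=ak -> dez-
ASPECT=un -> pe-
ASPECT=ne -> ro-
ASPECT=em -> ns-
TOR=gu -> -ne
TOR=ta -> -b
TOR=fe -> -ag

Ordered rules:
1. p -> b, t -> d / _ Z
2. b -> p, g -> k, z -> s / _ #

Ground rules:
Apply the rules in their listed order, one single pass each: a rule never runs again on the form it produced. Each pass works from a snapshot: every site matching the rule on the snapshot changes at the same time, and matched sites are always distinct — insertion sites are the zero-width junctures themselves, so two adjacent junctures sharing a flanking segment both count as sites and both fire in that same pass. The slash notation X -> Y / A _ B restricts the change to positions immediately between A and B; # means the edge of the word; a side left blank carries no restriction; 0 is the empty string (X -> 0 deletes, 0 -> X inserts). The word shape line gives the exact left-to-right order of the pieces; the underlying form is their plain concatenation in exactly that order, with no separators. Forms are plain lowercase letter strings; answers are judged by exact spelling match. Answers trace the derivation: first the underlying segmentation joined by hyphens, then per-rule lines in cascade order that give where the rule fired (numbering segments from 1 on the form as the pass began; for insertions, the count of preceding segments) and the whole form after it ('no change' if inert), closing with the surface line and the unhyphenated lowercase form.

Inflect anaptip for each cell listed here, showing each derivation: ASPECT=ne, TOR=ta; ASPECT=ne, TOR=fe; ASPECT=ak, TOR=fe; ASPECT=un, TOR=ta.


cell ASPECT=ne, TOR=ta:
underlying: ro-anaptip-b
1. p -> b, t -> d / _ Z: fires at position(s) 9: roanaptibb
2. b -> p, g -> k, z -> s / _ #: fires at position(s) 10: roanaptibp
surface: roanaptibp

cell ASPECT=ne, TOR=fe:
underlying: ro-anaptip-ag
1. p -> b, t -> d / _ Z: no change
2. b -> p, g -> k, z -> s / _ #: fires at position(s) 11: roanaptipak
surface: roanaptipak

cell ASPECT=ak, TOR=fe:
underlying: dez-anaptip-ag
1. p -> b, t -> d / _ Z: no change
2. b -> p, g -> k, z -> s / _ #: fires at position(s) 12: dezanaptipak
surface: dezanaptipak

cell ASPECT=un, TOR=ta:
underlying: pe-anaptip-b
1. p -> b, t -> d / _ Z: fires at position(s) 9: peanaptibb
2. b -> p, g -> k, z -> s / _ #: fires at position(s) 10: peanaptibp
surface: peanaptibp


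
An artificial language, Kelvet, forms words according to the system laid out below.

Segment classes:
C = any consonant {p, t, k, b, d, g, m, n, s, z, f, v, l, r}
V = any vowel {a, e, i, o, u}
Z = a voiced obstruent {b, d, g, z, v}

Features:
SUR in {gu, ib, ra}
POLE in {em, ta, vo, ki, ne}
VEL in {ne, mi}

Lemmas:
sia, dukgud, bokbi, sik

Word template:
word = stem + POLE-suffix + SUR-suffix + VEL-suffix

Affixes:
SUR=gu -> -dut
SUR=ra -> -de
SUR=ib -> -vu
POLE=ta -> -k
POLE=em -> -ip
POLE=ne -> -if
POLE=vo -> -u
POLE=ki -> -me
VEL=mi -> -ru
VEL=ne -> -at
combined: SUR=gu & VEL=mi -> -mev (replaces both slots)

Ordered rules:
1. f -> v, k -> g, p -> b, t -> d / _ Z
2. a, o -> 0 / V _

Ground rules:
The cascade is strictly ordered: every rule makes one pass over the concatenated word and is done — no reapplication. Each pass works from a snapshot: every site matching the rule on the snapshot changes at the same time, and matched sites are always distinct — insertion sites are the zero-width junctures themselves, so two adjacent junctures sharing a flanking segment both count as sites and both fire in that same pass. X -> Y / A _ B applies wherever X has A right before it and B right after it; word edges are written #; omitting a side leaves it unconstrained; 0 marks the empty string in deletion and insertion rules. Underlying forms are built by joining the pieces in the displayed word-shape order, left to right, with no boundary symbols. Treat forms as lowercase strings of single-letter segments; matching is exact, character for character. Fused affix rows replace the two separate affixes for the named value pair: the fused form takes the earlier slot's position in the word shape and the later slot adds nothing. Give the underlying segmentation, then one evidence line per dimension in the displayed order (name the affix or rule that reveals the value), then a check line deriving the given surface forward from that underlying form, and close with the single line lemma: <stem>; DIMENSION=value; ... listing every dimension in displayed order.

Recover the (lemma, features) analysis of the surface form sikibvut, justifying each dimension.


underlying: sik-ip-vu-at
SUR=ib - signalled by the affix -vu
POLE=em - signalled by the affix -ip
VEL=ne - signalled by the affix -at
check: sikipvuat -> sikibvuat -> sikibvut
lemma: sik; SUR=ib; POLE=em; VEL=ne


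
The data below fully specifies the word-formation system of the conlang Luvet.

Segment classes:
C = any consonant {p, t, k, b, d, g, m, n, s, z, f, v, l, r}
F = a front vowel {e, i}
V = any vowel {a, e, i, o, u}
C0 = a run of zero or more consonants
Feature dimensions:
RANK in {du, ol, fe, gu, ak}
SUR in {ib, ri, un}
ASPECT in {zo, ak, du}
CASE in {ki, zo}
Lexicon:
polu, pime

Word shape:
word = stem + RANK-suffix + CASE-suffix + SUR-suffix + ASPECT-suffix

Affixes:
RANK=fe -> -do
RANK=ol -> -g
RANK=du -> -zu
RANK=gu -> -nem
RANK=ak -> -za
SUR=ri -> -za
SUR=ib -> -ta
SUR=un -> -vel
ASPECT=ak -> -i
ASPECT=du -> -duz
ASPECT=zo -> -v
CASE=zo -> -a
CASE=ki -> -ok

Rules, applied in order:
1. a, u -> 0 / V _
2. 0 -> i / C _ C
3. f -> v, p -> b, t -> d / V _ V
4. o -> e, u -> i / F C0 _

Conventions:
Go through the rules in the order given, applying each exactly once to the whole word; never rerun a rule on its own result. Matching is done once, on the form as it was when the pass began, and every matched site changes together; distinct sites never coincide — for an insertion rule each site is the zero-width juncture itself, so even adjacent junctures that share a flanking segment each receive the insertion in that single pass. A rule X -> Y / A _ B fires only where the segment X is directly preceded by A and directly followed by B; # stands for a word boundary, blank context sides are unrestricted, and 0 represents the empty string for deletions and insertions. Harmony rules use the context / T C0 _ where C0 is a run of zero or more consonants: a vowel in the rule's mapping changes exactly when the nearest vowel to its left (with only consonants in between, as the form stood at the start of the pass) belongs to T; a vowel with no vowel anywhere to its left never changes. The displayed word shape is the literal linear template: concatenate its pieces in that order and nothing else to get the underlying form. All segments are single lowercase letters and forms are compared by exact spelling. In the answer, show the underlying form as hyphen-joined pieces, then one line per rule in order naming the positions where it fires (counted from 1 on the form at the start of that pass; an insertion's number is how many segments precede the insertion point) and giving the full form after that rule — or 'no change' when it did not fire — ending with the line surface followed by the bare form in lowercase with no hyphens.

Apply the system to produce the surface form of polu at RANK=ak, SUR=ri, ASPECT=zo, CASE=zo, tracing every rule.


underlying: polu-za-a-za-v
1. a, u -> 0 / V _: fires at position(s) 7: poluzazav
2. 0 -> i / C _ C: no change
3. f -> v, p -> b, t -> d / V _ V: no change
4. o -> e, u -> i / F C0 _: no change
surface: poluzazav


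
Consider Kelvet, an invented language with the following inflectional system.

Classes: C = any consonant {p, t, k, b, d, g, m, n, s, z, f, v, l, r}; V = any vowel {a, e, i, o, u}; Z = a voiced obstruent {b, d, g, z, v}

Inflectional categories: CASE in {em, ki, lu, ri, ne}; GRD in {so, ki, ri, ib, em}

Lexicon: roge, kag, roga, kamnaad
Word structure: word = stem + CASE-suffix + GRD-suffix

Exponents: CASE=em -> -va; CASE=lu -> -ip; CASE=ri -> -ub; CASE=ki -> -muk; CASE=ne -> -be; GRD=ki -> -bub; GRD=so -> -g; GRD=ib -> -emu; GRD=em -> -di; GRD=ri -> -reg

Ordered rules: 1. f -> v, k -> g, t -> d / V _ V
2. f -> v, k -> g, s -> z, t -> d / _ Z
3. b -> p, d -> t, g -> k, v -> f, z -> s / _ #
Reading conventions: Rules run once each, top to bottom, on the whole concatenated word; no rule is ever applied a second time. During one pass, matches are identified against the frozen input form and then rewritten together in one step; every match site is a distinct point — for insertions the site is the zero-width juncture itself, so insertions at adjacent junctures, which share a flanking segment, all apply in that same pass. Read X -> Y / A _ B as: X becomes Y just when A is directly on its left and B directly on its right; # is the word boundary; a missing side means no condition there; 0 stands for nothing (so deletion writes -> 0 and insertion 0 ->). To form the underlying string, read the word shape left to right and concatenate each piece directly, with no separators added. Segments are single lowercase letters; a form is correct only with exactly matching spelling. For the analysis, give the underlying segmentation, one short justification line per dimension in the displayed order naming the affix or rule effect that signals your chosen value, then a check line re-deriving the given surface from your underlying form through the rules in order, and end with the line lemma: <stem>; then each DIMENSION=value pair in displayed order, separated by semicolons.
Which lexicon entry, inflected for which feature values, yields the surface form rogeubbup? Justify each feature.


underlying: roge-ub-bub
CASE=ri - signalled by the affix -ub
GRD=ki - signalled by the affix -bub
check: rogeubbub -> rogeubbub -> rogeubbub -> rogeubbup
lemma: roge; CASE=ri; GRD=ki


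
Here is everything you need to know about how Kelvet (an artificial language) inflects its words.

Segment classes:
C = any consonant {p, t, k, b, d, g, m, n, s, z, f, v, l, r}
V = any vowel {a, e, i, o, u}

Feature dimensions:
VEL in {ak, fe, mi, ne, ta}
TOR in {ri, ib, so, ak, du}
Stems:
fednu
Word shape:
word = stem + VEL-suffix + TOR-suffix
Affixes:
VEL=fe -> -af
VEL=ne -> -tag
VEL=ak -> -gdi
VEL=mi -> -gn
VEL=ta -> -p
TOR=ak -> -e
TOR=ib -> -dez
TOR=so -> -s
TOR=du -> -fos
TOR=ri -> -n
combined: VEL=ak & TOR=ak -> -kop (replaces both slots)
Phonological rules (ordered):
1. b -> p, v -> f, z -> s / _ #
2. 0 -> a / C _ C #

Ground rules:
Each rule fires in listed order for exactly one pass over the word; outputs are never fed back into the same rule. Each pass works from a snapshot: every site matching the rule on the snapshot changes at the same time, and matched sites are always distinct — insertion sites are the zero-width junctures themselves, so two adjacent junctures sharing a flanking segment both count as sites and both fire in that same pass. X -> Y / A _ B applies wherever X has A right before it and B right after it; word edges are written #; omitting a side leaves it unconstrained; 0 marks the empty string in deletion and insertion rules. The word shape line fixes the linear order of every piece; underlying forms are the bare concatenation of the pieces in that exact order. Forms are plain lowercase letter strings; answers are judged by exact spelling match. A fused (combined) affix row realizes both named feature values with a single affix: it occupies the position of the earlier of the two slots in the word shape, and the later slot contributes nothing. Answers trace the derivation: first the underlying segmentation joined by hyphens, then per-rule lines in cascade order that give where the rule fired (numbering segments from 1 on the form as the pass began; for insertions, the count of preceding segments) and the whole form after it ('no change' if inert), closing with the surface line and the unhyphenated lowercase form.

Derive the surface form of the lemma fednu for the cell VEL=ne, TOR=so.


underlying: fednu-tag-s
1. b -> p, v -> f, z -> s / _ #: no change
2. 0 -> a / C _ C #: inserts after position(s) 8: fednutagas
surface: fednutagas


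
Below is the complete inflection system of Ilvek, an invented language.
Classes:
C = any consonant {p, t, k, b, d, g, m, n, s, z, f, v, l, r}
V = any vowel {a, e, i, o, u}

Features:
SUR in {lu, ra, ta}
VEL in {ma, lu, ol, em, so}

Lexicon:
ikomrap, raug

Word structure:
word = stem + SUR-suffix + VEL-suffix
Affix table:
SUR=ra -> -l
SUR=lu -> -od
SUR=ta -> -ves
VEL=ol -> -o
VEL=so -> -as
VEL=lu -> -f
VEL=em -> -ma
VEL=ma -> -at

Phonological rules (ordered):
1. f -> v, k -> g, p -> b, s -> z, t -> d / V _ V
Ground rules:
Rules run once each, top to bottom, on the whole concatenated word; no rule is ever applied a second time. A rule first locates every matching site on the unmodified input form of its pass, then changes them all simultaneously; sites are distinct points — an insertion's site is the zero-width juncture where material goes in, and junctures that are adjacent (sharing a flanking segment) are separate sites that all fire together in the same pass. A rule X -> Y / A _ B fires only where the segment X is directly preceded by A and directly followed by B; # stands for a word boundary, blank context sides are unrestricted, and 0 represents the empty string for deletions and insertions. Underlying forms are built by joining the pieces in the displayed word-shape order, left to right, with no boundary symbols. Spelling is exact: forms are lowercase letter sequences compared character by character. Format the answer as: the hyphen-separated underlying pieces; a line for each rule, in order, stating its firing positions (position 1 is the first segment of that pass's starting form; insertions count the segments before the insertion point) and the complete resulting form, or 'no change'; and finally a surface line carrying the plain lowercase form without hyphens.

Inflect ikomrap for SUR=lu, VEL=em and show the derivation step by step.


underlying: ikomrap-od-ma
1. f -> v, k -> g, p -> b, s -> z, t -> d / V _ V: fires at position(s) 2, 7: igomrabodma
surface: igomrabodma
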